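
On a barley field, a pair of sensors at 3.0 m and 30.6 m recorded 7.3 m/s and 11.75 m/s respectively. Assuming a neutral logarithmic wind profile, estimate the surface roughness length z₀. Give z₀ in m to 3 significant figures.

Log law: V(z) ∝ ln(z/z₀). With r = V₁/V₂ = 7.3/11.75 = 0.62128,
r · ln(z₂/z₀) = ln(z₁/z₀) ⇒ ln z₀ = (ln z₁ − r·ln z₂)/(1 − r)
ln z₀ = (1.09861 − 0.62128×3.42100) / 0.37872 = -2.7111
z₀ = exp(-2.7111) = 0.06646 m

z₀ ≈ 0.0665 m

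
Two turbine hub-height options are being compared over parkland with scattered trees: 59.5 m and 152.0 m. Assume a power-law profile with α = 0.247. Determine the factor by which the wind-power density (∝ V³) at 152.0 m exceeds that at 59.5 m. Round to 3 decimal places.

Speed ratio: V_B/V_A = (z_B/z_A)^α = (152.0/59.5)^0.247 = (2.5546)^0.247 = 1.26069
Power-density ratio: P_B/P_A = (V_B/V_A)³ = (1.26069)³ = 2.00368

2.004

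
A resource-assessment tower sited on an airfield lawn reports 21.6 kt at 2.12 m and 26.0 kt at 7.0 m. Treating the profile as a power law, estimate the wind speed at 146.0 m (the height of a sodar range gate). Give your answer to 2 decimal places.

First find α: α = ln(V₂/V₁)/ln(z₂/z₁) = ln(26.0/21.6)/ln(7.0/2.12) = 0.18540/1.19449 = 0.1552
Extrapolate from 7.0 m to 146.0 m: V₃ = 26.0 × (146.0/7.0)^0.1552 = 26.0 × 1.6024 = 41.6621 kt

41.66 kt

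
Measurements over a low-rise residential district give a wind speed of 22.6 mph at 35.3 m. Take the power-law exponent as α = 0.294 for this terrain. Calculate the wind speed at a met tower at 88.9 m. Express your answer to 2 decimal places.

29.65 mph

Power-law profile: V₂ = V₁ · (z₂/z₁)^α
V₂ = 22.6 × (88.9/35.3)^0.294 = 22.6 × (2.5184)^0.294
    = 22.6 × 1.3120 = 29.6510 mph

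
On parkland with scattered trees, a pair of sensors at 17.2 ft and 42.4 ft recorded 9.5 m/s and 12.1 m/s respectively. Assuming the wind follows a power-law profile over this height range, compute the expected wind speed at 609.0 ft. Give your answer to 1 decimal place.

24.7 m/s

First find α: α = ln(V₂/V₁)/ln(z₂/z₁) = ln(12.1/9.5)/ln(42.4/17.2) = 0.24191/0.90224 = 0.2681
Extrapolate from 42.4 ft to 609.0 ft: V₃ = 12.1 × (609.0/42.4)^0.2681 = 12.1 × 2.0431 = 24.7215 m/s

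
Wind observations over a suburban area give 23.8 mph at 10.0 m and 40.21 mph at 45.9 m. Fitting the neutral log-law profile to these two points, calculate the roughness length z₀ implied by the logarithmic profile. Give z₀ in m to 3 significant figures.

Log law: V(z) ∝ ln(z/z₀). With r = V₁/V₂ = 23.8/40.21 = 0.59189,
r · ln(z₂/z₀) = ln(z₁/z₀) ⇒ ln z₀ = (ln z₁ − r·ln z₂)/(1 − r)
ln z₀ = (2.30259 − 0.59189×3.82647) / 0.40811 = 0.0924
z₀ = exp(0.0924) = 1.097 m

z₀ ≈ 1.10 m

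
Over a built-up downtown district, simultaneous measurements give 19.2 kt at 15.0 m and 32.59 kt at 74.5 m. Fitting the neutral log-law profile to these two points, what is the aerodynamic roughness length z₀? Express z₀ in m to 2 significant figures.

z₀ ≈ 1.5 m

Log law: V(z) ∝ ln(z/z₀). With r = V₁/V₂ = 19.2/32.59 = 0.58914,
r · ln(z₂/z₀) = ln(z₁/z₀) ⇒ ln z₀ = (ln z₁ − r·ln z₂)/(1 − r)
ln z₀ = (2.70805 − 0.58914×4.31080) / 0.41086 = 0.4099
z₀ = exp(0.4099) = 1.507 m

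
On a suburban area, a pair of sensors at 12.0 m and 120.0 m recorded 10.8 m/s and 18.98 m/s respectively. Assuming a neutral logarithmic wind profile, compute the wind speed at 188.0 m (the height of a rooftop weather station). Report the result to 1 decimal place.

Log law: V ∝ ln(z/z₀). From the pair, with r = V₁/V₂ = 0.56902,
ln z₀ = (ln z₁ − r·ln z₂)/(1 − r) = (2.4849 − 0.56902×4.7875)/0.43098 = -0.5552 → z₀ = 0.5740 m
V₃ = V₁ · ln(z₃/z₀)/ln(z₁/z₀) = 10.8 × 5.7916/3.0401 = 20.5749 m/s

20.6 m/s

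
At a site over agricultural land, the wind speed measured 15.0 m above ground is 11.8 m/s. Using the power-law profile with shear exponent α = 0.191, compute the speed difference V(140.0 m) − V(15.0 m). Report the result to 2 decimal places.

Power law: V₂ = V₁ · (z₂/z₁)^α = 11.8 × (9.3333)^0.191 = 18.0784 m/s
ΔV = 18.0784 − 11.8 = 6.2784 m/s

6.28 m/s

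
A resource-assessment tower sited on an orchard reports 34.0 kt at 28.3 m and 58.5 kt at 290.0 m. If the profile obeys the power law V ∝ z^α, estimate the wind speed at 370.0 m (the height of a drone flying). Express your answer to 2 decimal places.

61.92 kt

First find α: α = ln(V₂/V₁)/ln(z₂/z₁) = ln(58.5/34.0)/ln(290.0/28.3) = 0.54267/2.32702 = 0.2332
Extrapolate from 290.0 m to 370.0 m: V₃ = 58.5 × (370.0/290.0)^0.2332 = 58.5 × 1.0585 = 61.9198 kt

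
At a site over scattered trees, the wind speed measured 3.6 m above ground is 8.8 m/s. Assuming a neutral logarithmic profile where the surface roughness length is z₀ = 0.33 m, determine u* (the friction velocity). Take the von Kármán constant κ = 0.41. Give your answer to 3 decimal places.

u* ≈ 1.510 m/s

Log law: V(z) = (u*/κ) · ln(z/z₀) ⇒ u* = κ · V / ln(z/z₀)
u* = 0.41 × 8.8 / ln(3.6/0.33) = 0.41 × 8.8 / 2.3896
   = 3.6080 / 2.3896 = 1.5099 m/s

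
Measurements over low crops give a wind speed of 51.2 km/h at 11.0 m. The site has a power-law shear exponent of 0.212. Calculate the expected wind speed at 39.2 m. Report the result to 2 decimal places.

Power-law profile: V₂ = V₁ · (z₂/z₁)^α
V₂ = 51.2 × (39.2/11.0)^0.212 = 51.2 × (3.5636)^0.212
    = 51.2 × 1.3092 = 67.0303 km/h

67.03 km/h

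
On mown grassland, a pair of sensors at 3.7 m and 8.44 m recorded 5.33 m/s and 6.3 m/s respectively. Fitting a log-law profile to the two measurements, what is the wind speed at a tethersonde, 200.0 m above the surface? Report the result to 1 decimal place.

Log law: V ∝ ln(z/z₀). From the pair, with r = V₁/V₂ = 0.84603,
ln z₀ = (ln z₁ − r·ln z₂)/(1 − r) = (1.3083 − 0.84603×2.1330)/0.15397 = -3.2230 → z₀ = 0.03984 m
V₃ = V₁ · ln(z₃/z₀)/ln(z₁/z₀) = 5.33 × 8.5213/4.5313 = 10.0232 m/s

10.0 m/s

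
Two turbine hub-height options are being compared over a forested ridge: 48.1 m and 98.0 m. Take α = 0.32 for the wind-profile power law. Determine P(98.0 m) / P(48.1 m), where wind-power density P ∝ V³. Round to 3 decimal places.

1.980

Speed ratio: V_B/V_A = (z_B/z_A)^α = (98.0/48.1)^0.32 = (2.0374)^0.32 = 1.25576
Power-density ratio: P_B/P_A = (V_B/V_A)³ = (1.25576)³ = 1.98024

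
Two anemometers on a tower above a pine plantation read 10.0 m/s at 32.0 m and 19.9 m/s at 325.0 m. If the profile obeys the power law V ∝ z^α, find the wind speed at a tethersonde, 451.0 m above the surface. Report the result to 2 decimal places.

First find α: α = ln(V₂/V₁)/ln(z₂/z₁) = ln(19.9/10.0)/ln(325.0/32.0) = 0.68813/2.31809 = 0.2969
Extrapolate from 325.0 m to 451.0 m: V₃ = 19.9 × (451.0/325.0)^0.2969 = 19.9 × 1.1021 = 21.9328 m/s

21.93 m/s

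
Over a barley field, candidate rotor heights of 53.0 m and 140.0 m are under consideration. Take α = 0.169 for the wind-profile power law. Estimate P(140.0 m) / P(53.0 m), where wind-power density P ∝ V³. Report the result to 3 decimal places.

1.636

Speed ratio: V_B/V_A = (z_B/z_A)^α = (140.0/53.0)^0.169 = (2.6415)^0.169 = 1.17840
Power-density ratio: P_B/P_A = (V_B/V_A)³ = (1.17840)³ = 1.63636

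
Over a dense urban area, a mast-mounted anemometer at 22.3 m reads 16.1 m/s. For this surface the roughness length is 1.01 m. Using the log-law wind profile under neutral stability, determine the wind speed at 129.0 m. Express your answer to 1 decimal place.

Log law: V(z) ∝ ln(z/z₀), so V₂/V₁ = ln(z₂/z₀) / ln(z₁/z₀).
ln(129.0/1.01) = 4.8499, ln(22.3/1.01) = 3.0946
V₂ = 16.1 × 4.8499/3.0946 = 16.1 × 1.5672 = 25.2316 m/s

25.2 m/s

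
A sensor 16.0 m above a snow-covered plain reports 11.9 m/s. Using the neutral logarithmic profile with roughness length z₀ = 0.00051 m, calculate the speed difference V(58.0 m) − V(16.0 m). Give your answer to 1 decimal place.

1.5 m/s

Log law: V₂ = V₁ · ln(z₂/z₀)/ln(z₁/z₀) = 11.9 × 11.6415/10.3537 = 13.3802 m/s
ΔV = 13.3802 − 11.9 = 1.4802 m/s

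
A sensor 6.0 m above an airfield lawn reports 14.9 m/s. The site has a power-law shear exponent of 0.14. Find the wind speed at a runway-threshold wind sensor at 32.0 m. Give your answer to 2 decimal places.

Power-law profile: V₂ = V₁ · (z₂/z₁)^α
V₂ = 14.9 × (32.0/6.0)^0.14 = 14.9 × (5.3333)^0.14
    = 14.9 × 1.2641 = 18.8350 m/s

18.84 m/s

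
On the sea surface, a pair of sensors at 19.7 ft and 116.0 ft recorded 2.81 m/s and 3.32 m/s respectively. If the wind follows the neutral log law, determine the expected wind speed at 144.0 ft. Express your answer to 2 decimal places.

Log law: V ∝ ln(z/z₀). From the pair, with r = V₁/V₂ = 0.84639,
ln z₀ = (ln z₁ − r·ln z₂)/(1 − r) = (2.9806 − 0.84639×4.7536)/0.15361 = -6.7881 → z₀ = 0.001127 ft
V₃ = V₁ · ln(z₃/z₀)/ln(z₁/z₀) = 2.81 × 11.7579/9.7687 = 3.3822 m/s

3.38 m/s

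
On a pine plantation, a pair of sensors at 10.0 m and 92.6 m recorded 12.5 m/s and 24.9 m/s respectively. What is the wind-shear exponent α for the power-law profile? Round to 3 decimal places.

Power law: V₂/V₁ = (z₂/z₁)^α ⇒ α = ln(V₂/V₁) / ln(z₂/z₁)
α = ln(24.9/12.5) / ln(92.6/10.0) = ln(1.9920) / ln(9.2600)
  = 0.68914 / 2.22570 = 0.30963

α ≈ 0.310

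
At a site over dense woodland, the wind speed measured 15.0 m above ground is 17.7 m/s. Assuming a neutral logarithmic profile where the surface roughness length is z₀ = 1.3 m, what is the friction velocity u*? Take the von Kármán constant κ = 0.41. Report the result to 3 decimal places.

u* ≈ 2.967 m/s

Log law: V(z) = (u*/κ) · ln(z/z₀) ⇒ u* = κ · V / ln(z/z₀)
u* = 0.41 × 17.7 / ln(15.0/1.3) = 0.41 × 17.7 / 2.4457
   = 7.2570 / 2.4457 = 2.9673 m/s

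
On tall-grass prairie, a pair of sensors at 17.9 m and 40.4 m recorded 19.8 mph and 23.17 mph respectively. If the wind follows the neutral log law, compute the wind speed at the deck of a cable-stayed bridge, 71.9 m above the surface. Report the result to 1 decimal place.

Log law: V ∝ ln(z/z₀). From the pair, with r = V₁/V₂ = 0.85455,
ln z₀ = (ln z₁ − r·ln z₂)/(1 − r) = (2.8848 − 0.85455×3.6988)/0.14545 = -1.8979 → z₀ = 0.1499 m
V₃ = V₁ · ln(z₃/z₀)/ln(z₁/z₀) = 19.8 × 6.1732/4.7827 = 25.5564 mph

25.6 mph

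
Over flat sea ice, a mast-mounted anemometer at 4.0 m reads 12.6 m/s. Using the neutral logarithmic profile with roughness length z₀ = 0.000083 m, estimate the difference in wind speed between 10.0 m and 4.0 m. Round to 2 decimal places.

Log law: V₂ = V₁ · ln(z₂/z₀)/ln(z₁/z₀) = 12.6 × 11.6993/10.7830 = 13.6707 m/s
ΔV = 13.6707 − 12.6 = 1.0707 m/s

1.07 m/s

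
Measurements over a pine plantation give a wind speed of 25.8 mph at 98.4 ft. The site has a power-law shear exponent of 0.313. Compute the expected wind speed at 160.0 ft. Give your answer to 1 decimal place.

Power-law profile: V₂ = V₁ · (z₂/z₁)^α
V₂ = 25.8 × (160.0/98.4)^0.313 = 25.8 × (1.6260)^0.313
    = 25.8 × 1.1643 = 30.0401 mph

30.0 mph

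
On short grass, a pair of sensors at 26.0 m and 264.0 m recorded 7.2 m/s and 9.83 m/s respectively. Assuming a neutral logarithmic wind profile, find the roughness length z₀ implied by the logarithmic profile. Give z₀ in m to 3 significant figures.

z₀ ≈ 0.0456 m

Log law: V(z) ∝ ln(z/z₀). With r = V₁/V₂ = 7.2/9.83 = 0.73245,
r · ln(z₂/z₀) = ln(z₁/z₀) ⇒ ln z₀ = (ln z₁ − r·ln z₂)/(1 − r)
ln z₀ = (3.25810 − 0.73245×5.57595) / 0.26755 = -3.0874
z₀ = exp(-3.0874) = 0.04562 m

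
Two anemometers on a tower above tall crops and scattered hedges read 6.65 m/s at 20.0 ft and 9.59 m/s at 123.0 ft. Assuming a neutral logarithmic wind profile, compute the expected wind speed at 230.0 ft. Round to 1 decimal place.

10.6 m/s

Log law: V ∝ ln(z/z₀). From the pair, with r = V₁/V₂ = 0.69343,
ln z₀ = (ln z₁ − r·ln z₂)/(1 − r) = (2.9957 − 0.69343×4.8122)/0.30657 = -1.1129 → z₀ = 0.3286 ft
V₃ = V₁ · ln(z₃/z₀)/ln(z₁/z₀) = 6.65 × 6.5510/4.1086 = 10.6030 m/s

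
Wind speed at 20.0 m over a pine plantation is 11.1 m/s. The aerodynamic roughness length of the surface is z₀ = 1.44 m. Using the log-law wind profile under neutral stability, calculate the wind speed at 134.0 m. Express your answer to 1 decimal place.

Log law: V(z) ∝ ln(z/z₀), so V₂/V₁ = ln(z₂/z₀) / ln(z₁/z₀).
ln(134.0/1.44) = 4.5332, ln(20.0/1.44) = 2.6311
V₂ = 11.1 × 4.5332/2.6311 = 11.1 × 1.7229 = 19.1246 m/s

19.1 m/s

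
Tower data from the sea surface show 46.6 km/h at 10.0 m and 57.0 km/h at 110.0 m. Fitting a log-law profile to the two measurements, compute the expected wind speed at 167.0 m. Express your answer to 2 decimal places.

Log law: V ∝ ln(z/z₀). From the pair, with r = V₁/V₂ = 0.81754,
ln z₀ = (ln z₁ − r·ln z₂)/(1 − r) = (2.3026 − 0.81754×4.7005)/0.18246 = -8.4418 → z₀ = 0.0002157 m
V₃ = V₁ · ln(z₃/z₀)/ln(z₁/z₀) = 46.6 × 13.5598/10.7444 = 58.8108 km/h

58.81 km/h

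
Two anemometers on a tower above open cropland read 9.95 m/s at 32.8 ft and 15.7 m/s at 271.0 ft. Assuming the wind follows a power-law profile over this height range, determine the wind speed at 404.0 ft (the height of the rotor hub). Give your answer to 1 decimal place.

17.1 m/s

First find α: α = ln(V₂/V₁)/ln(z₂/z₁) = ln(15.7/9.95)/ln(271.0/32.8) = 0.45609/2.11169 = 0.2160
Extrapolate from 271.0 ft to 404.0 ft: V₃ = 15.7 × (404.0/271.0)^0.2160 = 15.7 × 1.0901 = 17.1141 m/s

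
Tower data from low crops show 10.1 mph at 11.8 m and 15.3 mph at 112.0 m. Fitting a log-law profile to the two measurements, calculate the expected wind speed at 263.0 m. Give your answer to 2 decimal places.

Log law: V ∝ ln(z/z₀). From the pair, with r = V₁/V₂ = 0.66013,
ln z₀ = (ln z₁ − r·ln z₂)/(1 − r) = (2.4681 − 0.66013×4.7185)/0.33987 = -1.9029 → z₀ = 0.1491 m
V₃ = V₁ · ln(z₃/z₀)/ln(z₁/z₀) = 10.1 × 7.4750/4.3710 = 17.2725 mph

17.27 mph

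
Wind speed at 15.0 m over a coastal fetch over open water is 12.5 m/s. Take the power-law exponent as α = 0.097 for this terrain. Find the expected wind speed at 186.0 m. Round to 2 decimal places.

Power-law profile: V₂ = V₁ · (z₂/z₁)^α
V₂ = 12.5 × (186.0/15.0)^0.097 = 12.5 × (12.4000)^0.097
    = 12.5 × 1.2766 = 15.9578 m/s

15.96 m/s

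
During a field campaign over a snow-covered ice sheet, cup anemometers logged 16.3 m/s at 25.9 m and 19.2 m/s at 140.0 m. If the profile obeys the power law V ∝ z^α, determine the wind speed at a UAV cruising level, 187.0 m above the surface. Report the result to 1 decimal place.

19.7 m/s

First find α: α = ln(V₂/V₁)/ln(z₂/z₁) = ln(19.2/16.3)/ln(140.0/25.9) = 0.16375/1.68740 = 0.0970
Extrapolate from 140.0 m to 187.0 m: V₃ = 19.2 × (187.0/140.0)^0.0970 = 19.2 × 1.0285 = 19.7470 m/s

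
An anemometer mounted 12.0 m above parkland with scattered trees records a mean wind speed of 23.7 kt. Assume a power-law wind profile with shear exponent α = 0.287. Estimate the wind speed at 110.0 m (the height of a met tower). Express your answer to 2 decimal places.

Power-law profile: V₂ = V₁ · (z₂/z₁)^α
V₂ = 23.7 × (110.0/12.0)^0.287 = 23.7 × (9.1667)^0.287
    = 23.7 × 1.8887 = 44.7613 kt

44.76 kt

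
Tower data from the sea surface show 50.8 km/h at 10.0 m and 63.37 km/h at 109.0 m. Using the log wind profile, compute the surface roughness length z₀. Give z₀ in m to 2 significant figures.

z₀ ≈ 0.00064 m

Log law: V(z) ∝ ln(z/z₀). With r = V₁/V₂ = 50.8/63.37 = 0.80164,
r · ln(z₂/z₀) = ln(z₁/z₀) ⇒ ln z₀ = (ln z₁ − r·ln z₂)/(1 − r)
ln z₀ = (2.30259 − 0.80164×4.69135) / 0.19836 = -7.3513
z₀ = exp(-7.3513) = 0.0006418 m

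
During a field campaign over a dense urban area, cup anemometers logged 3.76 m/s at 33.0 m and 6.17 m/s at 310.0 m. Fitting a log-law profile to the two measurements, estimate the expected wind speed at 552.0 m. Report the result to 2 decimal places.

6.79 m/s

Log law: V ∝ ln(z/z₀). From the pair, with r = V₁/V₂ = 0.60940,
ln z₀ = (ln z₁ − r·ln z₂)/(1 − r) = (3.4965 − 0.60940×5.7366)/0.39060 = 0.0016 → z₀ = 1.002 m
V₃ = V₁ · ln(z₃/z₀)/ln(z₁/z₀) = 3.76 × 6.3119/3.4949 = 6.7907 m/s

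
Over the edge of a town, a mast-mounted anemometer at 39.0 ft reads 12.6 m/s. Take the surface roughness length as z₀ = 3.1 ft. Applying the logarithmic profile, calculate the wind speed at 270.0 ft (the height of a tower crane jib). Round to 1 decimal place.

22.2 m/s

Log law: V(z) ∝ ln(z/z₀), so V₂/V₁ = ln(z₂/z₀) / ln(z₁/z₀).
ln(270.0/3.1) = 4.4670, ln(39.0/3.1) = 2.5322
V₂ = 12.6 × 4.4670/2.5322 = 12.6 × 1.7641 = 22.2278 m/s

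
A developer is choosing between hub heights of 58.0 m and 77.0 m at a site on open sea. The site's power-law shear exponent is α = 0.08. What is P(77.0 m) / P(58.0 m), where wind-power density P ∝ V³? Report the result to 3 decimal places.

1.070

Speed ratio: V_B/V_A = (z_B/z_A)^α = (77.0/58.0)^0.08 = (1.3276)^0.08 = 1.02293
Power-density ratio: P_B/P_A = (V_B/V_A)³ = (1.02293)³ = 1.07037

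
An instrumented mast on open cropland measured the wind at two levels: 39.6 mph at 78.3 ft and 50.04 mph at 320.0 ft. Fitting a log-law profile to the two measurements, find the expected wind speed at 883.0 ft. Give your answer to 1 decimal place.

Log law: V ∝ ln(z/z₀). From the pair, with r = V₁/V₂ = 0.79137,
ln z₀ = (ln z₁ − r·ln z₂)/(1 − r) = (4.3605 − 0.79137×5.7683)/0.20863 = -0.9793 → z₀ = 0.3756 ft
V₃ = V₁ · ln(z₃/z₀)/ln(z₁/z₀) = 39.6 × 7.7626/5.3398 = 57.5672 mph

57.6 mph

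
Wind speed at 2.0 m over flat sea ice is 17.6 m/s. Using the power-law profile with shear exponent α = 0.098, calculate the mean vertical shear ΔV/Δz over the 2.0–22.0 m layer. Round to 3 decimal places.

0.233 m/s/m

Power law: V₂ = V₁ · (z₂/z₁)^α = 17.6 × (11.0000)^0.098 = 22.2623 m/s
ΔV/Δz = (22.2623 − 17.6)/(22.0 − 2.0) = 4.6623/20.0000 = 0.23311 m/s/m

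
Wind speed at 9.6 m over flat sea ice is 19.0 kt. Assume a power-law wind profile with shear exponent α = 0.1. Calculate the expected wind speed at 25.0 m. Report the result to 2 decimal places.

20.91 kt

Power-law profile: V₂ = V₁ · (z₂/z₁)^α
V₂ = 19.0 × (25.0/9.6)^0.1 = 19.0 × (2.6042)^0.1
    = 19.0 × 1.1004 = 20.9084 kt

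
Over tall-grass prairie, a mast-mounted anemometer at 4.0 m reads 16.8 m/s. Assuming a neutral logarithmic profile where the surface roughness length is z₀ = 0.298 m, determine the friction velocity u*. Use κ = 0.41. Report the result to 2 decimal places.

u* ≈ 2.65 m/s

Log law: V(z) = (u*/κ) · ln(z/z₀) ⇒ u* = κ · V / ln(z/z₀)
u* = 0.41 × 16.8 / ln(4.0/0.298) = 0.41 × 16.8 / 2.5970
   = 6.8880 / 2.5970 = 2.6523 m/s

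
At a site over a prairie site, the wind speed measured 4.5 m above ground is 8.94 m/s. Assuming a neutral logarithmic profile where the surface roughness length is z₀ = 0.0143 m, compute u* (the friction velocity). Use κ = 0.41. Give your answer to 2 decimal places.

Log law: V(z) = (u*/κ) · ln(z/z₀) ⇒ u* = κ · V / ln(z/z₀)
u* = 0.41 × 8.94 / ln(4.5/0.0143) = 0.41 × 8.94 / 5.7516
   = 3.6654 / 5.7516 = 0.6373 m/s

u* ≈ 0.64 m/s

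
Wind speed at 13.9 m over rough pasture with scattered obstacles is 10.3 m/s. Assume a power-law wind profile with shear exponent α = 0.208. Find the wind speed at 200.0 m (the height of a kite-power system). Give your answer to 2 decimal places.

17.94 m/s

Power-law profile: V₂ = V₁ · (z₂/z₁)^α
V₂ = 10.3 × (200.0/13.9)^0.208 = 10.3 × (14.3885)^0.208
    = 10.3 × 1.7413 = 17.9351 m/s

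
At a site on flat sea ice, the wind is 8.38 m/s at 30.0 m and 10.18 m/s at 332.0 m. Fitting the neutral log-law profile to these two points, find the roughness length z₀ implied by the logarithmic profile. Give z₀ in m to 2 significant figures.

z₀ ≈ 0.00041 m

Log law: V(z) ∝ ln(z/z₀). With r = V₁/V₂ = 8.38/10.18 = 0.82318,
r · ln(z₂/z₀) = ln(z₁/z₀) ⇒ ln z₀ = (ln z₁ − r·ln z₂)/(1 − r)
ln z₀ = (3.40120 − 0.82318×5.80513) / 0.17682 = -7.7905
z₀ = exp(-7.7905) = 0.0004137 m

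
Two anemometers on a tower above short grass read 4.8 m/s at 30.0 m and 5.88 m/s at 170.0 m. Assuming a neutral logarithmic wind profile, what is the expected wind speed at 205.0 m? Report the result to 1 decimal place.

6.0 m/s

Log law: V ∝ ln(z/z₀). From the pair, with r = V₁/V₂ = 0.81633,
ln z₀ = (ln z₁ − r·ln z₂)/(1 − r) = (3.4012 − 0.81633×5.1358)/0.18367 = -4.3081 → z₀ = 0.01346 m
V₃ = V₁ · ln(z₃/z₀)/ln(z₁/z₀) = 4.8 × 9.6312/7.7093 = 5.9966 m/s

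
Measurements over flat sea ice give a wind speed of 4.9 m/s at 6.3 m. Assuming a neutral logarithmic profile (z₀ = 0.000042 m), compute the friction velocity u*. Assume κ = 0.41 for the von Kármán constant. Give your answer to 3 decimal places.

Log law: V(z) = (u*/κ) · ln(z/z₀) ⇒ u* = κ · V / ln(z/z₀)
u* = 0.41 × 4.9 / ln(6.3/0.000042) = 0.41 × 4.9 / 11.9184
   = 2.0090 / 11.9184 = 0.1686 m/s

u* ≈ 0.169 m/s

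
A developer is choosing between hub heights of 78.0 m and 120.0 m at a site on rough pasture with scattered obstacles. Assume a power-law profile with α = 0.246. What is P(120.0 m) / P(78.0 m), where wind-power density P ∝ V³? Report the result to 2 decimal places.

Speed ratio: V_B/V_A = (z_B/z_A)^α = (120.0/78.0)^0.246 = (1.5385)^0.246 = 1.11179
Power-density ratio: P_B/P_A = (V_B/V_A)³ = (1.11179)³ = 1.37426

1.37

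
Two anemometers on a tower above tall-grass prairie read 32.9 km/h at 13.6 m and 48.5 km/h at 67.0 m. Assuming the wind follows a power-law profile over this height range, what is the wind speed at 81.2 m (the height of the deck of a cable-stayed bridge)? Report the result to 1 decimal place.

First find α: α = ln(V₂/V₁)/ln(z₂/z₁) = ln(48.5/32.9)/ln(67.0/13.6) = 0.38809/1.59462 = 0.2434
Extrapolate from 67.0 m to 81.2 m: V₃ = 48.5 × (81.2/67.0)^0.2434 = 48.5 × 1.0479 = 50.8228 km/h

50.8 km/h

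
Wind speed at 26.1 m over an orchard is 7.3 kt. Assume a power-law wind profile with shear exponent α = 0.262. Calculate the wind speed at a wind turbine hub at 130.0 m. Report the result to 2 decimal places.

11.12 kt

Power-law profile: V₂ = V₁ · (z₂/z₁)^α
V₂ = 7.3 × (130.0/26.1)^0.262 = 7.3 × (4.9808)^0.262
    = 7.3 × 1.5230 = 11.1177 kt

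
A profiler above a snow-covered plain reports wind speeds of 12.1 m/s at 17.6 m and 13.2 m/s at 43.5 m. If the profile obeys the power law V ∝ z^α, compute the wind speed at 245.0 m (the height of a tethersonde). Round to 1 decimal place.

15.6 m/s

First find α: α = ln(V₂/V₁)/ln(z₂/z₁) = ln(13.2/12.1)/ln(43.5/17.6) = 0.08701/0.90486 = 0.0962
Extrapolate from 43.5 m to 245.0 m: V₃ = 13.2 × (245.0/43.5)^0.0962 = 13.2 × 1.1808 = 15.5869 m/s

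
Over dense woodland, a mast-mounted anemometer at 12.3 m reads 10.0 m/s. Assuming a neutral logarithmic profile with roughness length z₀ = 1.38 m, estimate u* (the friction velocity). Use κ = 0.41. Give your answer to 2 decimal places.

Log law: V(z) = (u*/κ) · ln(z/z₀) ⇒ u* = κ · V / ln(z/z₀)
u* = 0.41 × 10.0 / ln(12.3/1.38) = 0.41 × 10.0 / 2.1875
   = 4.1000 / 2.1875 = 1.8743 m/s

u* ≈ 1.87 m/s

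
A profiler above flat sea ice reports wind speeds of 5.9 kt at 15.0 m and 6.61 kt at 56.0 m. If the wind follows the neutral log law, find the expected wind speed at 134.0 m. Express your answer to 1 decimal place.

7.1 kt

Log law: V ∝ ln(z/z₀). From the pair, with r = V₁/V₂ = 0.89259,
ln z₀ = (ln z₁ − r·ln z₂)/(1 − r) = (2.7081 − 0.89259×4.0254)/0.10741 = -8.2385 → z₀ = 0.0002643 m
V₃ = V₁ · ln(z₃/z₀)/ln(z₁/z₀) = 5.9 × 13.1364/10.9466 = 7.0803 kt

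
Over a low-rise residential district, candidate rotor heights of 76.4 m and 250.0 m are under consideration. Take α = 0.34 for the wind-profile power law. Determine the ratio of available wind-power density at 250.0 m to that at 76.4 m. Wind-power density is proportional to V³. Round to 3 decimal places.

Speed ratio: V_B/V_A = (z_B/z_A)^α = (250.0/76.4)^0.34 = (3.2723)^0.34 = 1.49640
Power-density ratio: P_B/P_A = (V_B/V_A)³ = (1.49640)³ = 3.35076

3.351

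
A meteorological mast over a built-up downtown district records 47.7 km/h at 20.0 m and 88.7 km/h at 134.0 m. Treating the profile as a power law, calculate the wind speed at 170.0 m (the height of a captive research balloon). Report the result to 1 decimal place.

First find α: α = ln(V₂/V₁)/ln(z₂/z₁) = ln(88.7/47.7)/ln(134.0/20.0) = 0.62033/1.90211 = 0.3261
Extrapolate from 134.0 m to 170.0 m: V₃ = 88.7 × (170.0/134.0)^0.3261 = 88.7 × 1.0807 = 95.8577 km/h

95.9 km/h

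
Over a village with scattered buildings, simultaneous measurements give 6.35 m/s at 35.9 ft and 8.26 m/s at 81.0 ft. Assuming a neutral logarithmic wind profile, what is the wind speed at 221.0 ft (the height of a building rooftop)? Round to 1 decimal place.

Log law: V ∝ ln(z/z₀). From the pair, with r = V₁/V₂ = 0.76877,
ln z₀ = (ln z₁ − r·ln z₂)/(1 − r) = (3.5807 − 0.76877×4.3944)/0.23123 = 0.8755 → z₀ = 2.400 ft
V₃ = V₁ · ln(z₃/z₀)/ln(z₁/z₀) = 6.35 × 4.5227/2.7053 = 10.6160 m/s

10.6 m/s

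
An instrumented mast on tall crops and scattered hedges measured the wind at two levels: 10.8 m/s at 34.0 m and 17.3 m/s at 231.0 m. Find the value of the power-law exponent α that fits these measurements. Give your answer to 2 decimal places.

Power law: V₂/V₁ = (z₂/z₁)^α ⇒ α = ln(V₂/V₁) / ln(z₂/z₁)
α = ln(17.3/10.8) / ln(231.0/34.0) = ln(1.6019) / ln(6.7941)
  = 0.47116 / 1.91606 = 0.24590

α ≈ 0.25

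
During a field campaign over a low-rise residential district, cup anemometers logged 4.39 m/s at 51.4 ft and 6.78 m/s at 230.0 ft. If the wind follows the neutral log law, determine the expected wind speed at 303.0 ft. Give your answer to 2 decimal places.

Log law: V ∝ ln(z/z₀). From the pair, with r = V₁/V₂ = 0.64749,
ln z₀ = (ln z₁ − r·ln z₂)/(1 − r) = (3.9396 − 0.64749×5.4381)/0.35251 = 1.1873 → z₀ = 3.278 ft
V₃ = V₁ · ln(z₃/z₀)/ln(z₁/z₀) = 4.39 × 4.5265/2.7524 = 7.2197 m/s

7.22 m/s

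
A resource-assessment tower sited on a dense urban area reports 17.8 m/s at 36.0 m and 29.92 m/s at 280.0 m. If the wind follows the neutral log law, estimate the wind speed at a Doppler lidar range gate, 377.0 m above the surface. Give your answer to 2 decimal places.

Log law: V ∝ ln(z/z₀). From the pair, with r = V₁/V₂ = 0.59492,
ln z₀ = (ln z₁ − r·ln z₂)/(1 − r) = (3.5835 − 0.59492×5.6348)/0.40508 = 0.5709 → z₀ = 1.770 m
V₃ = V₁ · ln(z₃/z₀)/ln(z₁/z₀) = 17.8 × 5.3613/3.0126 = 31.6775 m/s

31.68 m/s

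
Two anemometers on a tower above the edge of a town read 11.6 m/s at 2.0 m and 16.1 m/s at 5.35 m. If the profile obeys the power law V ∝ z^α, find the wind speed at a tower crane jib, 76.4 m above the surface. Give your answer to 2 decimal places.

39.04 m/s

First find α: α = ln(V₂/V₁)/ln(z₂/z₁) = ln(16.1/11.6)/ln(5.35/2.0) = 0.32781/0.98395 = 0.3332
Extrapolate from 5.35 m to 76.4 m: V₃ = 16.1 × (76.4/5.35)^0.3332 = 16.1 × 2.4250 = 39.0428 m/s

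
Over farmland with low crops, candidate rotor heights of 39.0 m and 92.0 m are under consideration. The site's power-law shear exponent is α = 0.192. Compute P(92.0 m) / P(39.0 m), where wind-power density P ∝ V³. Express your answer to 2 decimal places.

Speed ratio: V_B/V_A = (z_B/z_A)^α = (92.0/39.0)^0.192 = (2.3590)^0.192 = 1.17913
Power-density ratio: P_B/P_A = (V_B/V_A)³ = (1.17913)³ = 1.63941

1.64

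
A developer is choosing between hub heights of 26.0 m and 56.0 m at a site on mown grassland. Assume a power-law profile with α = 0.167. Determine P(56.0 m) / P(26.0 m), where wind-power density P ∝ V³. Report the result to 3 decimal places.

1.469

Speed ratio: V_B/V_A = (z_B/z_A)^α = (56.0/26.0)^0.167 = (2.1538)^0.167 = 1.13670
Power-density ratio: P_B/P_A = (V_B/V_A)³ = (1.13670)³ = 1.46873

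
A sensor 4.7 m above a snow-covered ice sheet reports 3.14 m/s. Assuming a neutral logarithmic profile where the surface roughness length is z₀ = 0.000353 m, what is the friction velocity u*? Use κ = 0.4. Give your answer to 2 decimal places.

u* ≈ 0.13 m/s

Log law: V(z) = (u*/κ) · ln(z/z₀) ⇒ u* = κ · V / ln(z/z₀)
u* = 0.4 × 3.14 / ln(4.7/0.000353) = 0.4 × 3.14 / 9.4966
   = 1.2560 / 9.4966 = 0.1323 m/s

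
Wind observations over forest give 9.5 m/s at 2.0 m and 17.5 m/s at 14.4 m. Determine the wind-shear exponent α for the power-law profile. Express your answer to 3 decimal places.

Power law: V₂/V₁ = (z₂/z₁)^α ⇒ α = ln(V₂/V₁) / ln(z₂/z₁)
α = ln(17.5/9.5) / ln(14.4/2.0) = ln(1.8421) / ln(7.2000)
  = 0.61091 / 1.97408 = 0.30947

α ≈ 0.309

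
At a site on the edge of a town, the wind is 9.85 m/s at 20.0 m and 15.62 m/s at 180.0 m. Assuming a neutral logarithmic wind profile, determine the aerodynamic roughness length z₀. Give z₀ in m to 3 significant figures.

z₀ ≈ 0.470 m

Log law: V(z) ∝ ln(z/z₀). With r = V₁/V₂ = 9.85/15.62 = 0.63060,
r · ln(z₂/z₀) = ln(z₁/z₀) ⇒ ln z₀ = (ln z₁ − r·ln z₂)/(1 − r)
ln z₀ = (2.99573 − 0.63060×5.19296) / 0.36940 = -0.7552
z₀ = exp(-0.7552) = 0.4699 m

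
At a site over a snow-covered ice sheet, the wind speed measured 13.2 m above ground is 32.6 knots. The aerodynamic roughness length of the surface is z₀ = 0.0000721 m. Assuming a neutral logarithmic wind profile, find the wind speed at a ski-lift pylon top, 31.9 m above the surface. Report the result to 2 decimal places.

Log law: V(z) ∝ ln(z/z₀), so V₂/V₁ = ln(z₂/z₀) / ln(z₁/z₀).
ln(31.9/0.0000721) = 13.0001, ln(13.2/0.0000721) = 12.1177
V₂ = 32.6 × 13.0001/12.1177 = 32.6 × 1.0728 = 34.9739 knots

34.97 knots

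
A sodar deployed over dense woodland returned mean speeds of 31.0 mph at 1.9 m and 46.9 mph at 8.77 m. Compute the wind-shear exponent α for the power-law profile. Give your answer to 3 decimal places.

α ≈ 0.271

Power law: V₂/V₁ = (z₂/z₁)^α ⇒ α = ln(V₂/V₁) / ln(z₂/z₁)
α = ln(46.9/31.0) / ln(8.77/1.9) = ln(1.5129) / ln(4.6158)
  = 0.41403 / 1.52948 = 0.27070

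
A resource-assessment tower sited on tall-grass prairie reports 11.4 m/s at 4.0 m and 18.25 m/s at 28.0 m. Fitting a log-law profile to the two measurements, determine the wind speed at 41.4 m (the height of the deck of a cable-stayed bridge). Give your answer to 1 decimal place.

Log law: V ∝ ln(z/z₀). From the pair, with r = V₁/V₂ = 0.62466,
ln z₀ = (ln z₁ − r·ln z₂)/(1 − r) = (1.3863 − 0.62466×3.3322)/0.37534 = -1.8522 → z₀ = 0.1569 m
V₃ = V₁ · ln(z₃/z₀)/ln(z₁/z₀) = 11.4 × 5.5754/3.2384 = 19.6267 m/s

19.6 m/s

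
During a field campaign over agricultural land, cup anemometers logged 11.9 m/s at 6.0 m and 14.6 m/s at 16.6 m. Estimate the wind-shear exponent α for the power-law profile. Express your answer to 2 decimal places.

Power law: V₂/V₁ = (z₂/z₁)^α ⇒ α = ln(V₂/V₁) / ln(z₂/z₁)
α = ln(14.6/11.9) / ln(16.6/6.0) = ln(1.2269) / ln(2.7667)
  = 0.20448 / 1.01764 = 0.20094

α ≈ 0.20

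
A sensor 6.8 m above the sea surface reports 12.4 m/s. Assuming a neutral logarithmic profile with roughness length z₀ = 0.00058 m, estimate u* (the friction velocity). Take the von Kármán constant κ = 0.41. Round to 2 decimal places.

u* ≈ 0.54 m/s

Log law: V(z) = (u*/κ) · ln(z/z₀) ⇒ u* = κ · V / ln(z/z₀)
u* = 0.41 × 12.4 / ln(6.8/0.00058) = 0.41 × 12.4 / 9.3694
   = 5.0840 / 9.3694 = 0.5426 m/s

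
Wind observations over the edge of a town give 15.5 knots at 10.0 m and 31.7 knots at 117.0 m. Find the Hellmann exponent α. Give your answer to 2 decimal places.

α ≈ 0.29

Power law: V₂/V₁ = (z₂/z₁)^α ⇒ α = ln(V₂/V₁) / ln(z₂/z₁)
α = ln(31.7/15.5) / ln(117.0/10.0) = ln(2.0452) / ln(11.7000)
  = 0.71548 / 2.45959 = 0.29089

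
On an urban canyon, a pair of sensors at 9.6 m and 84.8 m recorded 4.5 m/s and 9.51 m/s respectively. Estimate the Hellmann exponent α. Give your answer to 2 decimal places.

Power law: V₂/V₁ = (z₂/z₁)^α ⇒ α = ln(V₂/V₁) / ln(z₂/z₁)
α = ln(9.51/4.5) / ln(84.8/9.6) = ln(2.1133) / ln(8.8333)
  = 0.74827 / 2.17853 = 0.34347

α ≈ 0.34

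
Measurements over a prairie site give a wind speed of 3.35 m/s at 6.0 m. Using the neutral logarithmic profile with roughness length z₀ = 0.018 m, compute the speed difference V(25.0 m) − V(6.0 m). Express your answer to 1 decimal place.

Log law: V₂ = V₁ · ln(z₂/z₀)/ln(z₁/z₀) = 3.35 × 7.2363/5.8091 = 4.1730 m/s
ΔV = 4.1730 − 3.35 = 0.8230 m/s

0.8 m/s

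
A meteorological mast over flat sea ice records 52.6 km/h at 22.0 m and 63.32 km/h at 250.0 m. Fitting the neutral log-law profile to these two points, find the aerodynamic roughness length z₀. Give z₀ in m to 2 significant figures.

z₀ ≈ 0.00015 m

Log law: V(z) ∝ ln(z/z₀). With r = V₁/V₂ = 52.6/63.32 = 0.83070,
r · ln(z₂/z₀) = ln(z₁/z₀) ⇒ ln z₀ = (ln z₁ − r·ln z₂)/(1 − r)
ln z₀ = (3.09104 − 0.83070×5.52146) / 0.16930 = -8.8343
z₀ = exp(-8.8343) = 0.0001456 m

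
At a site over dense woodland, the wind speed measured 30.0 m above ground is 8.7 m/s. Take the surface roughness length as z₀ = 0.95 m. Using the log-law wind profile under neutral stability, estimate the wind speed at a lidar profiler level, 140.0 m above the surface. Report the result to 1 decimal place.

Log law: V(z) ∝ ln(z/z₀), so V₂/V₁ = ln(z₂/z₀) / ln(z₁/z₀).
ln(140.0/0.95) = 4.9929, ln(30.0/0.95) = 3.4525
V₂ = 8.7 × 4.9929/3.4525 = 8.7 × 1.4462 = 12.5818 m/s

12.6 m/s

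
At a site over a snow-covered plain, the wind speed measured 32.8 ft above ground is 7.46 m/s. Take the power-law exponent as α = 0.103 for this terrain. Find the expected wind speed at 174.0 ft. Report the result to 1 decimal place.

8.9 m/s

Power-law profile: V₂ = V₁ · (z₂/z₁)^α
V₂ = 7.46 × (174.0/32.8)^0.103 = 7.46 × (5.3049)^0.103
    = 7.46 × 1.1875 = 8.8589 m/s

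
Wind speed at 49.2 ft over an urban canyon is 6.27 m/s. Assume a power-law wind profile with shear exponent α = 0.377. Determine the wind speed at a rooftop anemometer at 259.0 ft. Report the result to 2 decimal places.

Power-law profile: V₂ = V₁ · (z₂/z₁)^α
V₂ = 6.27 × (259.0/49.2)^0.377 = 6.27 × (5.2642)^0.377
    = 6.27 × 1.8704 = 11.7276 m/s

11.73 m/s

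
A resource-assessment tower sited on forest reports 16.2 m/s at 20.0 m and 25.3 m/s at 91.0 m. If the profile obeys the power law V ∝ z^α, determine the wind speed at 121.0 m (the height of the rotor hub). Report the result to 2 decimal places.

First find α: α = ln(V₂/V₁)/ln(z₂/z₁) = ln(25.3/16.2)/ln(91.0/20.0) = 0.44579/1.51513 = 0.2942
Extrapolate from 91.0 m to 121.0 m: V₃ = 25.3 × (121.0/91.0)^0.2942 = 25.3 × 1.0874 = 27.5125 m/s

27.51 m/s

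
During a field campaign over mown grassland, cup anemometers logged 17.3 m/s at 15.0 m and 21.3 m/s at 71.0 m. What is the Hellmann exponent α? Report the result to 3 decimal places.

Power law: V₂/V₁ = (z₂/z₁)^α ⇒ α = ln(V₂/V₁) / ln(z₂/z₁)
α = ln(21.3/17.3) / ln(71.0/15.0) = ln(1.2312) / ln(4.7333)
  = 0.20800 / 1.55463 = 0.13379

α ≈ 0.134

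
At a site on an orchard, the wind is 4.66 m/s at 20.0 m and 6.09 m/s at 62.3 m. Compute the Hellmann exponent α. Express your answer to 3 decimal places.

Power law: V₂/V₁ = (z₂/z₁)^α ⇒ α = ln(V₂/V₁) / ln(z₂/z₁)
α = ln(6.09/4.66) / ln(62.3/20.0) = ln(1.3069) / ln(3.1150)
  = 0.26763 / 1.13623 = 0.23554

α ≈ 0.236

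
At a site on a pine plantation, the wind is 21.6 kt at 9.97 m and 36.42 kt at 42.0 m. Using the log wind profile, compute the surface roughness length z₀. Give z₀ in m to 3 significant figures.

Log law: V(z) ∝ ln(z/z₀). With r = V₁/V₂ = 21.6/36.42 = 0.59308,
r · ln(z₂/z₀) = ln(z₁/z₀) ⇒ ln z₀ = (ln z₁ − r·ln z₂)/(1 − r)
ln z₀ = (2.29958 − 0.59308×3.73767) / 0.40692 = 0.2036
z₀ = exp(0.2036) = 1.226 m

z₀ ≈ 1.23 m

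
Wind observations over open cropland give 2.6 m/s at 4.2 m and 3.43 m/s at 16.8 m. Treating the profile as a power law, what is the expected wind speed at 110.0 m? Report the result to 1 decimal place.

First find α: α = ln(V₂/V₁)/ln(z₂/z₁) = ln(3.43/2.6)/ln(16.8/4.2) = 0.27705/1.38629 = 0.1998
Extrapolate from 16.8 m to 110.0 m: V₃ = 3.43 × (110.0/16.8)^0.1998 = 3.43 × 1.4558 = 4.9933 m/s

5.0 m/s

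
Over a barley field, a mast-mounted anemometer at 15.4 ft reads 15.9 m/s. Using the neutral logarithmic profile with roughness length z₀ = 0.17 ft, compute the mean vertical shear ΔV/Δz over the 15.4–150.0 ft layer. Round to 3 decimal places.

Log law: V₂ = V₁ · ln(z₂/z₀)/ln(z₁/z₀) = 15.9 × 6.7826/4.5063 = 23.9315 m/s
ΔV/Δz = (23.9315 − 15.9)/(150.0 − 15.4) = 8.0315/134.6000 = 0.05967 m/s/ft

0.060 m/s/ft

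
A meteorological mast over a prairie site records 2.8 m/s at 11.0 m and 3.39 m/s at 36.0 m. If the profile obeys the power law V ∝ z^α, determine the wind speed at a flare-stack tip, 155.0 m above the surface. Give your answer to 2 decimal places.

4.29 m/s

First find α: α = ln(V₂/V₁)/ln(z₂/z₁) = ln(3.39/2.8)/ln(36.0/11.0) = 0.19121/1.18562 = 0.1613
Extrapolate from 36.0 m to 155.0 m: V₃ = 3.39 × (155.0/36.0)^0.1613 = 3.39 × 1.2655 = 4.2900 m/s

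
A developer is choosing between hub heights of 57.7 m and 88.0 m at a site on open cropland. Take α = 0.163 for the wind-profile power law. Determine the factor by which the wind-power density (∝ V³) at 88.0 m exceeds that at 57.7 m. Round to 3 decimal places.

Speed ratio: V_B/V_A = (z_B/z_A)^α = (88.0/57.7)^0.163 = (1.5251)^0.163 = 1.07122
Power-density ratio: P_B/P_A = (V_B/V_A)³ = (1.07122)³ = 1.22924

1.229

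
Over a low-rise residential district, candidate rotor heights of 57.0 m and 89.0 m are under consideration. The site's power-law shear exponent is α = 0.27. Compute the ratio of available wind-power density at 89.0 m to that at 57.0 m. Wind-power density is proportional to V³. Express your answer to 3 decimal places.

Speed ratio: V_B/V_A = (z_B/z_A)^α = (89.0/57.0)^0.27 = (1.5614)^0.27 = 1.12784
Power-density ratio: P_B/P_A = (V_B/V_A)³ = (1.12784)³ = 1.43465

1.435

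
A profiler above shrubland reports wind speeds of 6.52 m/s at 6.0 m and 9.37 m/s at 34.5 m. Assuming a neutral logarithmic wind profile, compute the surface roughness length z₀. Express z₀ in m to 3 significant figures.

z₀ ≈ 0.110 m

Log law: V(z) ∝ ln(z/z₀). With r = V₁/V₂ = 6.52/9.37 = 0.69584,
r · ln(z₂/z₀) = ln(z₁/z₀) ⇒ ln z₀ = (ln z₁ − r·ln z₂)/(1 − r)
ln z₀ = (1.79176 − 0.69584×3.54096) / 0.30416 = -2.2099
z₀ = exp(-2.2099) = 0.1097 m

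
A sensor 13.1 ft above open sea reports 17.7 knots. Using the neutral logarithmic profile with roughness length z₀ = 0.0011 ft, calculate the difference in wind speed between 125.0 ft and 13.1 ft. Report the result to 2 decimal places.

4.25 knots

Log law: V₂ = V₁ · ln(z₂/z₀)/ln(z₁/z₀) = 17.7 × 11.6408/9.3851 = 21.9542 knots
ΔV = 21.9542 − 17.7 = 4.2542 knots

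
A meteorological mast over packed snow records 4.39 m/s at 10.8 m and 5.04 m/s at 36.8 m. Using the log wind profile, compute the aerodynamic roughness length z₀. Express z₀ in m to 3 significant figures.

z₀ ≈ 0.00274 m

Log law: V(z) ∝ ln(z/z₀). With r = V₁/V₂ = 4.39/5.04 = 0.87103,
r · ln(z₂/z₀) = ln(z₁/z₀) ⇒ ln z₀ = (ln z₁ − r·ln z₂)/(1 − r)
ln z₀ = (2.37955 − 0.87103×3.60550) / 0.12897 = -5.9003
z₀ = exp(-5.9003) = 0.002739 m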